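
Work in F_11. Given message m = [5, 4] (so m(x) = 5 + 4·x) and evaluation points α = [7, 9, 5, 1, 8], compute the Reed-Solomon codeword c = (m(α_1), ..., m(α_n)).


c = [0, 8, 3, 9, 4]

Message polynomial: m(x) = 5 + 4·x (mod 11).
For each evaluation point α_i, compute m(α_i) mod 11:
  α_1 = 7: Horner steps 4 → 0, so m(7) = 0.
  α_2 = 9: Horner steps 4 → 8, so m(9) = 8.
  α_3 = 5: Horner steps 4 → 3, so m(5) = 3.
  α_4 = 1: Horner steps 4 → 9, so m(1) = 9.
  α_5 = 8: Horner steps 4 → 4, so m(8) = 4.
Codeword c = [0, 8, 3, 9, 4] ∈ F_11^5.


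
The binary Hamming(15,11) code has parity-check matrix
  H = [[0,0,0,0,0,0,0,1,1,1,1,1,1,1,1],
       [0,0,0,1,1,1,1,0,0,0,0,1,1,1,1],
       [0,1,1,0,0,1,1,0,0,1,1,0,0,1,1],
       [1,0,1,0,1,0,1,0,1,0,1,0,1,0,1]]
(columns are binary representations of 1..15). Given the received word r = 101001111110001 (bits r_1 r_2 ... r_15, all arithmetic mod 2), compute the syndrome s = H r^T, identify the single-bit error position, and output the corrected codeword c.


s = (1, 1, 0, 0)^T, error position = 12, corrected codeword c = 101001111111001

Compute s = H r^T mod 2 one row at a time:
  s_1 = 1 + 1 + 1 + 1 + 0 + 0 + 0 + 1 = 5 ≡ 1 (mod 2).
  s_2 = 0 + 0 + 1 + 1 + 0 + 0 + 0 + 1 = 3 ≡ 1 (mod 2).
  s_3 = 0 + 1 + 1 + 1 + 1 + 1 + 0 + 1 = 6 ≡ 0 (mod 2).
  s_4 = 1 + 1 + 0 + 1 + 1 + 1 + 0 + 1 = 6 ≡ 0 (mod 2).
s = (1, 1, 0, 0)^T — this equals column 12 of H (binary 1100), so error is at position 12.
Correct: flip bit 12 of r = 101001111110001 to get c = 101001111111001.


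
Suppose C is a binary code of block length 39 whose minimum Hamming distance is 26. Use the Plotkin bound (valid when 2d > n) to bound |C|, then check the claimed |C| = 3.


Plotkin bound M ≤ 4; given |C| = 3 ≤ bound (satisfied).

Check applicability: 2d = 52, n = 39.
2d − n = 13 > 0, so Plotkin applies.
Compute d/(2d−n) = 26/13 ≈ 2.0000.
⌊d/(2d−n)⌋ = 2.
Plotkin bound: M ≤ 2·2 = 4.
Given |C| = 3, check: satisfied.
This |C| is below the Plotkin bound.


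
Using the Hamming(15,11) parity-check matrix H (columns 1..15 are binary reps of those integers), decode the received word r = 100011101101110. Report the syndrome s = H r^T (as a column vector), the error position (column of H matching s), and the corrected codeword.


s = (1, 0, 0, 1)^T, error position = 9, corrected codeword c = 100011100101110

Compute s = H r^T mod 2 one row at a time:
  s_1 = 0 + 1 + 1 + 0 + 1 + 1 + 1 + 0 = 5 ≡ 1 (mod 2).
  s_2 = 0 + 1 + 1 + 1 + 1 + 1 + 1 + 0 = 6 ≡ 0 (mod 2).
  s_3 = 0 + 0 + 1 + 1 + 1 + 0 + 1 + 0 = 4 ≡ 0 (mod 2).
  s_4 = 1 + 0 + 1 + 1 + 1 + 0 + 1 + 0 = 5 ≡ 1 (mod 2).
s = (1, 0, 0, 1)^T — this equals column 9 of H (binary 1001), so error is at position 9.
Correct: flip bit 9 of r = 100011101101110 to get c = 100011100101110.


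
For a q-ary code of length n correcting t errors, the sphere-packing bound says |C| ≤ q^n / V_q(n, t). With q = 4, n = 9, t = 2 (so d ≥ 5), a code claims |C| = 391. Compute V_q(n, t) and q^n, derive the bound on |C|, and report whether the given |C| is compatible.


V_q(n, t) = 352, q^n = 262144, Hamming bound = 744, |C| = 391 ≤ bound (satisfied).

Step 1: Compute V_q(n, t) = Σ_{j=0}^2 C(n, j) (q−1)^j.
  j = 0: C(9,0)·(3)^0 = 1·1 = 1.
  j = 1: C(9,1)·(3)^1 = 9·3 = 27.
  j = 2: C(9,2)·(3)^2 = 36·9 = 324.
  V_q(n, t) = 1 + 27 + 324 = 352.
Step 2: q^n = 4^9 = 262144.
Step 3: Hamming bound ⌊q^n / V_q(n,t)⌋ = ⌊262144/352⌋ = 744.
Step 4: Compare |C| = 391 to 744: satisfied.
The claimed |C| lies below the Hamming bound.


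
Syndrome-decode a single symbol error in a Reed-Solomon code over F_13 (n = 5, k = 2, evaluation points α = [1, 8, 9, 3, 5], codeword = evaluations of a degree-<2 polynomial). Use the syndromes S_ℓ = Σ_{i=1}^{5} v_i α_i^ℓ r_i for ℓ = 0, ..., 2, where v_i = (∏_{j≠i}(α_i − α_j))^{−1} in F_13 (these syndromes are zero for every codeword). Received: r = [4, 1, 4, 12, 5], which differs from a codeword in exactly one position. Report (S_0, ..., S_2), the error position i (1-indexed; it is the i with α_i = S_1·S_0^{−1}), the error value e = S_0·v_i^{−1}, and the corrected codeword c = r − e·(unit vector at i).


S = (4, 4, 4), error at position 1, error magnitude e = 11, c = [6, 1, 4, 12, 5].

Step 1: column multipliers v_i = (∏_{j≠i}(α_i − α_j))^{−1} mod 13.
  i = 1 (α = 1): (1−8)(1−9)(1−3)(1−5) = (−7)·(−8)·(−2)·(−4) = 448 ≡ 6, so v_1 = 6^{−1} = 11 (mod 13).
  i = 2 (α = 8): (8−1)(8−9)(8−3)(8−5) = 7·(−1)·5·3 = −105 ≡ 12, so v_2 = 12^{−1} = 12 (mod 13).
  i = 3 (α = 9): (9−1)(9−8)(9−3)(9−5) = 8·1·6·4 = 192 ≡ 10, so v_3 = 10^{−1} = 4 (mod 13).
  i = 4 (α = 3): (3−1)(3−8)(3−9)(3−5) = 2·(−5)·(−6)·(−2) = −120 ≡ 10, so v_4 = 10^{−1} = 4 (mod 13).
  i = 5 (α = 5): (5−1)(5−8)(5−9)(5−3) = 4·(−3)·(−4)·2 = 96 ≡ 5, so v_5 = 5^{−1} = 8 (mod 13).
  v = [11, 12, 4, 4, 8].
Step 2: syndromes of r = [4, 1, 4, 12, 5] (all sums mod 13).
  S_0 = Σ v_i r_i = 11·4 + 12·1 + 4·4 + 4·12 + 8·5 = 160 ≡ 4.
  S_1 = Σ v_i α_i r_i = 11·1·4 + 12·8·1 + 4·9·4 + 4·3·12 + 8·5·5 = 628 ≡ 4.
  α_i^2 mod 13 = [1, 12, 3, 9, 12].
  S_2 = Σ v_i α_i^2 r_i = 11·1·4 + 12·12·1 + 4·3·4 + 4·9·12 + 8·12·5 = 1148 ≡ 4.
  S = (4, 4, 4) ≠ 0, so r is not a codeword (an error is present).
Step 3: locate the error. For a single error e at position i, S_ℓ = v_i·e·α_i^ℓ, so α_err = S_1/S_0.
  S_0^{−1} = 4^{−1} = 10 (mod 13), so α_err = 4·10 = 40 ≡ 1 = α_1. Error position i = 1.
  Consistency check: S_2/S_1 = 4·10 = 40 ≡ 1 = α_err ✓ (single-error assumption holds).
Step 4: error magnitude e = S_0/v_1 = S_0·∏_{j≠1}(α_1 − α_j) = 4·6 = 24 ≡ 11 (mod 13).
Step 5: correct position 1: c_1 = r_1 − e = 4 − 11 ≡ 6 (mod 13). Hence c = [6, 1, 4, 12, 5].
  Check: interpolating c through the α_i gives m(x) = 3 + 3·x (degree < 2) with m(α_i) = c_i for every i, so c is indeed a codeword.


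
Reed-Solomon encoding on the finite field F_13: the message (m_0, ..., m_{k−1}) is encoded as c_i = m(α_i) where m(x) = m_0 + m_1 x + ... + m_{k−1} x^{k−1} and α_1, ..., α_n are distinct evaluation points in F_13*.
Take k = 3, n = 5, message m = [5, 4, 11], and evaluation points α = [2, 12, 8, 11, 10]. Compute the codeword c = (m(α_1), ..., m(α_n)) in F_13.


c = [5, 12, 0, 2, 1]

Message polynomial: m(x) = 5 + 4·x + 11·x^2 (mod 13).
For each evaluation point α_i, compute m(α_i) mod 13:
  α_1 = 2: Horner steps 11 → 0 → 5, so m(2) = 5.
  α_2 = 12: Horner steps 11 → 6 → 12, so m(12) = 12.
  α_3 = 8: Horner steps 11 → 1 → 0, so m(8) = 0.
  α_4 = 11: Horner steps 11 → 8 → 2, so m(11) = 2.
  α_5 = 10: Horner steps 11 → 10 → 1, so m(10) = 1.
Codeword c = [5, 12, 0, 2, 1] ∈ F_13^5.


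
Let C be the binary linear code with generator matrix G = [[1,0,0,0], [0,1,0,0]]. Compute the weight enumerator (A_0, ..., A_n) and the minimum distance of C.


Weight distribution: A_0 = 1, A_1 = 2, A_2 = 1. Minimum distance d = 1.

Enumerate all 2^2 = 4 messages m ∈ F_2^2.
For each, compute codeword c = mG in F_2^4, then tally its weight.
  m = 00 → c = 0000, weight = 0.
  m = 10 → c = 1000, weight = 1.
  m = 01 → c = 0100, weight = 1.
  m = 11 → c = 1100, weight = 2.
Tally weights:
  weight 0: 1 codewords.
  weight 1: 2 codewords.
  weight 2: 1 codewords.
Minimum distance d = smallest w > 0 with A_w > 0 = 1.
Sanity: Σ A_w = 4 = 2^2 = 4 ✓.


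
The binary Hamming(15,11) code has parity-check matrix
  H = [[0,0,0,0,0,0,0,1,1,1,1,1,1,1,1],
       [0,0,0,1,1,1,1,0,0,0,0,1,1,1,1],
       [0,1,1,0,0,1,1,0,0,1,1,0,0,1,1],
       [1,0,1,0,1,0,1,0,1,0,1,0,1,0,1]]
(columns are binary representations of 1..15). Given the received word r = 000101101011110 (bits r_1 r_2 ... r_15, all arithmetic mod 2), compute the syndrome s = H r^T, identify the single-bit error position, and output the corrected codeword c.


s = (1, 0, 0, 0)^T, error position = 8, corrected codeword c = 000101111011110

Compute s = H r^T mod 2 one row at a time:
  s_1 = 0 + 1 + 0 + 1 + 1 + 1 + 1 + 0 = 5 ≡ 1 (mod 2).
  s_2 = 1 + 0 + 1 + 1 + 1 + 1 + 1 + 0 = 6 ≡ 0 (mod 2).
  s_3 = 0 + 0 + 1 + 1 + 0 + 1 + 1 + 0 = 4 ≡ 0 (mod 2).
  s_4 = 0 + 0 + 0 + 1 + 1 + 1 + 1 + 0 = 4 ≡ 0 (mod 2).
s = (1, 0, 0, 0)^T — this equals column 8 of H (binary 1000), so error is at position 8.
Correct: flip bit 8 of r = 000101101011110 to get c = 000101111011110.


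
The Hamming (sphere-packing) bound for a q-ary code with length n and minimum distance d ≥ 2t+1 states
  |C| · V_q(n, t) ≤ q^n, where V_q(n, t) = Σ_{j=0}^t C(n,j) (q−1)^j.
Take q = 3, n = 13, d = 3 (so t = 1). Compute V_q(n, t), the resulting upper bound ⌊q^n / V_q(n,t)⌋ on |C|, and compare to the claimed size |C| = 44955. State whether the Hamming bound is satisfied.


V_q(n, t) = 27, q^n = 1594323, Hamming bound = 59049, |C| = 44955 ≤ bound (satisfied).

Step 1: Compute V_q(n, t) = Σ_{j=0}^1 C(n, j) (q−1)^j.
  j = 0: C(13,0)·(2)^0 = 1·1 = 1.
  j = 1: C(13,1)·(2)^1 = 13·2 = 26.
  V_q(n, t) = 1 + 26 = 27.
Step 2: q^n = 3^13 = 1594323.
Step 3: Hamming bound ⌊q^n / V_q(n,t)⌋ = ⌊1594323/27⌋ = 59049.
Step 4: Compare |C| = 44955 to 59049: satisfied.
The claimed |C| lies below the Hamming bound.


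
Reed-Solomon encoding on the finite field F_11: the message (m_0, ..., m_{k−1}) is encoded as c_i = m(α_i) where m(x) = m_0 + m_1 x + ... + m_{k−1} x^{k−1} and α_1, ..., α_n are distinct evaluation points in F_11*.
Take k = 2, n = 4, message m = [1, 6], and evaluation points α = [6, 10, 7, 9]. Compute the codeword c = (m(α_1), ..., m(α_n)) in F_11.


c = [4, 6, 10, 0]

Message polynomial: m(x) = 1 + 6·x (mod 11).
For each evaluation point α_i, compute m(α_i) mod 11:
  α_1 = 6: Horner steps 6 → 4, so m(6) = 4.
  α_2 = 10: Horner steps 6 → 6, so m(10) = 6.
  α_3 = 7: Horner steps 6 → 10, so m(7) = 10.
  α_4 = 9: Horner steps 6 → 0, so m(9) = 0.
Codeword c = [4, 6, 10, 0] ∈ F_11^4.


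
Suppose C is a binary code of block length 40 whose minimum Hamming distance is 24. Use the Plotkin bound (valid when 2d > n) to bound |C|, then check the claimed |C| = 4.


Plotkin bound M ≤ 6; given |C| = 4 ≤ bound (satisfied).

Check applicability: 2d = 48, n = 40.
2d − n = 8 > 0, so Plotkin applies.
Compute d/(2d−n) = 24/8 ≈ 3.0000.
⌊d/(2d−n)⌋ = 3.
Plotkin bound: M ≤ 2·3 = 6.
Given |C| = 4, check: satisfied.
This |C| is below the Plotkin bound.


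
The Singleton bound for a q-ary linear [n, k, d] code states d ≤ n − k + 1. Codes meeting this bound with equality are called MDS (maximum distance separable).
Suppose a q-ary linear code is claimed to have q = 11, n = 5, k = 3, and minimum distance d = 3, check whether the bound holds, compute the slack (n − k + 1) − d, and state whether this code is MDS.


Singleton RHS = n − k + 1 = 3, slack = 0, bound satisfied, MDS.

Singleton bound: d ≤ n − k + 1.
Here n = 5, k = 3, so n − k + 1 = 3.
Given d = 3, check d ≤ 3: YES.
Slack = (n − k + 1) − d = 0.
The code is MDS (slack = 0).
Description: the claimed parameters are [5, 3, 3]_11; such a code would be MDS (meets Singleton bound).


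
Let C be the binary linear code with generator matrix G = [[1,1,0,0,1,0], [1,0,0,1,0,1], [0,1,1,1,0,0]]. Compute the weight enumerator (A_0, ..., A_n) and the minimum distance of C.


Weight distribution: A_0 = 1, A_3 = 4, A_4 = 3. Minimum distance d = 3.

Enumerate all 2^3 = 8 messages m ∈ F_2^3.
For each, compute codeword c = mG in F_2^6, then tally its weight.
  m = 000 → c = 000000, weight = 0.
  m = 100 → c = 110010, weight = 3.
  m = 010 → c = 100101, weight = 3.
  m = 110 → c = 010111, weight = 4.
  m = 001 → c = 011100, weight = 3.
  m = 101 → c = 101110, weight = 4.
  m = 011 → c = 111001, weight = 4.
  m = 111 → c = 001011, weight = 3.
Tally weights:
  weight 0: 1 codewords.
  weight 3: 4 codewords.
  weight 4: 3 codewords.
Minimum distance d = smallest w > 0 with A_w > 0 = 3.
Sanity: Σ A_w = 8 = 2^3 = 8 ✓.


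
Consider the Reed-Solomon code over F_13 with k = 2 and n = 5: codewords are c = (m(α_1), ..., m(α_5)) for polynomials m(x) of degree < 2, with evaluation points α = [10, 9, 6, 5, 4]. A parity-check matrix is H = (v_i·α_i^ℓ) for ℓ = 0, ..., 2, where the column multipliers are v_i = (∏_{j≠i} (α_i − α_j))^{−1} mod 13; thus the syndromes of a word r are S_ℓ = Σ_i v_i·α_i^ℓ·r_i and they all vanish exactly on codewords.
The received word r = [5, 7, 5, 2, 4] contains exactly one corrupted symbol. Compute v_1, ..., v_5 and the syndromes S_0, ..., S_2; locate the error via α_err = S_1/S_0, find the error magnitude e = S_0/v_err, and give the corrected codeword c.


S = (4, 11, 1), error at position 3, error magnitude e = 5, c = [5, 7, 0, 2, 4].

Step 1: column multipliers v_i = (∏_{j≠i}(α_i − α_j))^{−1} mod 13.
  i = 1 (α = 10): (10−9)(10−6)(10−5)(10−4) = 1·4·5·6 = 120 ≡ 3, so v_1 = 3^{−1} = 9 (mod 13).
  i = 2 (α = 9): (9−10)(9−6)(9−5)(9−4) = (−1)·3·4·5 = −60 ≡ 5, so v_2 = 5^{−1} = 8 (mod 13).
  i = 3 (α = 6): (6−10)(6−9)(6−5)(6−4) = (−4)·(−3)·1·2 = 24 ≡ 11, so v_3 = 11^{−1} = 6 (mod 13).
  i = 4 (α = 5): (5−10)(5−9)(5−6)(5−4) = (−5)·(−4)·(−1)·1 = −20 ≡ 6, so v_4 = 6^{−1} = 11 (mod 13).
  i = 5 (α = 4): (4−10)(4−9)(4−6)(4−5) = (−6)·(−5)·(−2)·(−1) = 60 ≡ 8, so v_5 = 8^{−1} = 5 (mod 13).
  v = [9, 8, 6, 11, 5].
Step 2: syndromes of r = [5, 7, 5, 2, 4] (all sums mod 13).
  S_0 = Σ v_i r_i = 9·5 + 8·7 + 6·5 + 11·2 + 5·4 = 173 ≡ 4.
  S_1 = Σ v_i α_i r_i = 9·10·5 + 8·9·7 + 6·6·5 + 11·5·2 + 5·4·4 = 1324 ≡ 11.
  α_i^2 mod 13 = [9, 3, 10, 12, 3].
  S_2 = Σ v_i α_i^2 r_i = 9·9·5 + 8·3·7 + 6·10·5 + 11·12·2 + 5·3·4 = 1197 ≡ 1.
  S = (4, 11, 1) ≠ 0, so r is not a codeword (an error is present).
Step 3: locate the error. For a single error e at position i, S_ℓ = v_i·e·α_i^ℓ, so α_err = S_1/S_0.
  S_0^{−1} = 4^{−1} = 10 (mod 13), so α_err = 11·10 = 110 ≡ 6 = α_3. Error position i = 3.
  Consistency check: S_2/S_1 = 1·6 = 6 ≡ 6 = α_err ✓ (single-error assumption holds).
Step 4: error magnitude e = S_0/v_3 = S_0·∏_{j≠3}(α_3 − α_j) = 4·11 = 44 ≡ 5 (mod 13).
Step 5: correct position 3: c_3 = r_3 − e = 5 − 5 ≡ 0 (mod 13). Hence c = [5, 7, 0, 2, 4].
  Check: interpolating c through the α_i gives m(x) = 12 + 11·x (degree < 2) with m(α_i) = c_i for every i, so c is indeed a codeword.


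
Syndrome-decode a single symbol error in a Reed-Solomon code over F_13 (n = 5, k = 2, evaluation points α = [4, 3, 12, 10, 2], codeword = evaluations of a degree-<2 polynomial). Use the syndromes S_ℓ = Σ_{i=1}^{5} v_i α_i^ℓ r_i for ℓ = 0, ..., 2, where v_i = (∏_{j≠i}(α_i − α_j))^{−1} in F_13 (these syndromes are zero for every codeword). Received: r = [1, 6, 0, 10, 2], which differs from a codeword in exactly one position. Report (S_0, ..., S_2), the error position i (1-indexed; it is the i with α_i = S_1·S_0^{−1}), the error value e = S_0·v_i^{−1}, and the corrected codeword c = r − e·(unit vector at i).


S = (1, 2, 4), error at position 5, error magnitude e = 4, c = [1, 6, 0, 10, 11].

Step 1: column multipliers v_i = (∏_{j≠i}(α_i − α_j))^{−1} mod 13.
  i = 1 (α = 4): (4−3)(4−12)(4−10)(4−2) = 1·(−8)·(−6)·2 = 96 ≡ 5, so v_1 = 5^{−1} = 8 (mod 13).
  i = 2 (α = 3): (3−4)(3−12)(3−10)(3−2) = (−1)·(−9)·(−7)·1 = −63 ≡ 2, so v_2 = 2^{−1} = 7 (mod 13).
  i = 3 (α = 12): (12−4)(12−3)(12−10)(12−2) = 8·9·2·10 = 1440 ≡ 10, so v_3 = 10^{−1} = 4 (mod 13).
  i = 4 (α = 10): (10−4)(10−3)(10−12)(10−2) = 6·7·(−2)·8 = −672 ≡ 4, so v_4 = 4^{−1} = 10 (mod 13).
  i = 5 (α = 2): (2−4)(2−3)(2−12)(2−10) = (−2)·(−1)·(−10)·(−8) = 160 ≡ 4, so v_5 = 4^{−1} = 10 (mod 13).
  v = [8, 7, 4, 10, 10].
Step 2: syndromes of r = [1, 6, 0, 10, 2] (all sums mod 13).
  S_0 = Σ v_i r_i = 8·1 + 7·6 + 4·0 + 10·10 + 10·2 = 170 ≡ 1.
  S_1 = Σ v_i α_i r_i = 8·4·1 + 7·3·6 + 4·12·0 + 10·10·10 + 10·2·2 = 1198 ≡ 2.
  α_i^2 mod 13 = [3, 9, 1, 9, 4].
  S_2 = Σ v_i α_i^2 r_i = 8·3·1 + 7·9·6 + 4·1·0 + 10·9·10 + 10·4·2 = 1382 ≡ 4.
  S = (1, 2, 4) ≠ 0, so r is not a codeword (an error is present).
Step 3: locate the error. For a single error e at position i, S_ℓ = v_i·e·α_i^ℓ, so α_err = S_1/S_0.
  S_0^{−1} = 1^{−1} = 1 (mod 13), so α_err = 2·1 = 2 ≡ 2 = α_5. Error position i = 5.
  Consistency check: S_2/S_1 = 4·7 = 28 ≡ 2 = α_err ✓ (single-error assumption holds).
Step 4: error magnitude e = S_0/v_5 = S_0·∏_{j≠5}(α_5 − α_j) = 1·4 = 4 ≡ 4 (mod 13).
Step 5: correct position 5: c_5 = r_5 − e = 2 − 4 ≡ 11 (mod 13). Hence c = [1, 6, 0, 10, 11].
  Check: interpolating c through the α_i gives m(x) = 8 + 8·x (degree < 2) with m(α_i) = c_i for every i, so c is indeed a codeword.


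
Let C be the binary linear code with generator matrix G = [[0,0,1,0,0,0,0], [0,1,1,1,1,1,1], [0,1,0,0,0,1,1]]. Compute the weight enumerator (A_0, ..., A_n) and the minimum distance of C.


Weight distribution: A_0 = 1, A_1 = 1, A_2 = 1, A_3 = 2, A_4 = 1, A_5 = 1, A_6 = 1. Minimum distance d = 1.

Enumerate all 2^3 = 8 messages m ∈ F_2^3.
For each, compute codeword c = mG in F_2^7, then tally its weight.
  m = 000 → c = 0000000, weight = 0.
  m = 100 → c = 0010000, weight = 1.
  m = 010 → c = 0111111, weight = 6.
  m = 110 → c = 0101111, weight = 5.
  m = 001 → c = 0100011, weight = 3.
  m = 101 → c = 0110011, weight = 4.
  m = 011 → c = 0011100, weight = 3.
  m = 111 → c = 0001100, weight = 2.
Tally weights:
  weight 0: 1 codewords.
  weight 1: 1 codewords.
  weight 2: 1 codewords.
  weight 3: 2 codewords.
  weight 4: 1 codewords.
  weight 5: 1 codewords.
  weight 6: 1 codewords.
Minimum distance d = smallest w > 0 with A_w > 0 = 1.
Sanity: Σ A_w = 8 = 2^3 = 8 ✓.


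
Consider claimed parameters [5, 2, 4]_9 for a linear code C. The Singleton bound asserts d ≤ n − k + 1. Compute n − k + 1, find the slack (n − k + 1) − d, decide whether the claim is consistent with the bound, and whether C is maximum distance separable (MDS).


Singleton RHS = n − k + 1 = 4, slack = 0, bound satisfied, MDS.

Singleton bound: d ≤ n − k + 1.
Here n = 5, k = 2, so n − k + 1 = 4.
Given d = 4, check d ≤ 4: YES.
Slack = (n − k + 1) − d = 0.
The code is MDS (slack = 0).
Description: the claimed parameters are [5, 2, 4]_9; such a code would be MDS (meets Singleton bound).


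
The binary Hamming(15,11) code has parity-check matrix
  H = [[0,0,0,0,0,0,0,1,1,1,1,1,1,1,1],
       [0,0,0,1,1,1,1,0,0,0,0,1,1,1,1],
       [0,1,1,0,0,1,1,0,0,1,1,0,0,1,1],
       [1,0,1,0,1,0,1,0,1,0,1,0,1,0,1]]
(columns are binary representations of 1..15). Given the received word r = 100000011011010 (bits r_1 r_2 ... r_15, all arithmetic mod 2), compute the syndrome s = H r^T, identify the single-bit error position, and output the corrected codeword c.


s = (1, 0, 0, 1)^T, error position = 9, corrected codeword c = 100000010011010

Compute s = H r^T mod 2 one row at a time:
  s_1 = 1 + 1 + 0 + 1 + 1 + 0 + 1 + 0 = 5 ≡ 1 (mod 2).
  s_2 = 0 + 0 + 0 + 0 + 1 + 0 + 1 + 0 = 2 ≡ 0 (mod 2).
  s_3 = 0 + 0 + 0 + 0 + 0 + 1 + 1 + 0 = 2 ≡ 0 (mod 2).
  s_4 = 1 + 0 + 0 + 0 + 1 + 1 + 0 + 0 = 3 ≡ 1 (mod 2).
s = (1, 0, 0, 1)^T — this equals column 9 of H (binary 1001), so error is at position 9.
Correct: flip bit 9 of r = 100000011011010 to get c = 100000010011010.


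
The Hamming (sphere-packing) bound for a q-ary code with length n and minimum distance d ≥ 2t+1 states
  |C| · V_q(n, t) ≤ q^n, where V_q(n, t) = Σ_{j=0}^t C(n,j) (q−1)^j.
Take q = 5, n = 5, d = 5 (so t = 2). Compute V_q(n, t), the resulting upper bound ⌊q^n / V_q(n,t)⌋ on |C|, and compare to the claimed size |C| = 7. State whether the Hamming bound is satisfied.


V_q(n, t) = 181, q^n = 3125, Hamming bound = 17, |C| = 7 ≤ bound (satisfied).

Step 1: Compute V_q(n, t) = Σ_{j=0}^2 C(n, j) (q−1)^j.
  j = 0: C(5,0)·(4)^0 = 1·1 = 1.
  j = 1: C(5,1)·(4)^1 = 5·4 = 20.
  j = 2: C(5,2)·(4)^2 = 10·16 = 160.
  V_q(n, t) = 1 + 20 + 160 = 181.
Step 2: q^n = 5^5 = 3125.
Step 3: Hamming bound ⌊q^n / V_q(n,t)⌋ = ⌊3125/181⌋ = 17.
Step 4: Compare |C| = 7 to 17: satisfied.
The claimed |C| lies below the Hamming bound.


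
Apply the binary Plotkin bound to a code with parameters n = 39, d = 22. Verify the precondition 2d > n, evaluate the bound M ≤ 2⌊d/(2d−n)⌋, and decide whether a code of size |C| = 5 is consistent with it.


Plotkin bound M ≤ 8; given |C| = 5 ≤ bound (satisfied).

Check applicability: 2d = 44, n = 39.
2d − n = 5 > 0, so Plotkin applies.
Compute d/(2d−n) = 22/5 ≈ 4.4000.
⌊d/(2d−n)⌋ = 4.
Plotkin bound: M ≤ 2·4 = 8.
Given |C| = 5, check: satisfied.
This |C| is below the Plotkin bound.


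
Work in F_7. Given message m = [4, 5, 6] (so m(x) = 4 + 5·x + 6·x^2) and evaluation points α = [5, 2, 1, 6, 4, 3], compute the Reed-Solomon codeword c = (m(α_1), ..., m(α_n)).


c = [4, 3, 1, 5, 1, 3]

Message polynomial: m(x) = 4 + 5·x + 6·x^2 (mod 7).
For each evaluation point α_i, compute m(α_i) mod 7:
  α_1 = 5: Horner steps 6 → 0 → 4, so m(5) = 4.
  α_2 = 2: Horner steps 6 → 3 → 3, so m(2) = 3.
  α_3 = 1: Horner steps 6 → 4 → 1, so m(1) = 1.
  α_4 = 6: Horner steps 6 → 6 → 5, so m(6) = 5.
  α_5 = 4: Horner steps 6 → 1 → 1, so m(4) = 1.
  α_6 = 3: Horner steps 6 → 2 → 3, so m(3) = 3.
Codeword c = [4, 3, 1, 5, 1, 3] ∈ F_7^6.


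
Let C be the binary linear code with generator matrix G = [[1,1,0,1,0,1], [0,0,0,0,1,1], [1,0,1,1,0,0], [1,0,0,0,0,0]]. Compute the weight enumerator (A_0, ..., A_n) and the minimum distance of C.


Weight distribution: A_0 = 1, A_1 = 1, A_2 = 2, A_3 = 6, A_4 = 5, A_5 = 1. Minimum distance d = 1.

Enumerate all 2^4 = 16 messages m ∈ F_2^4.
For each, compute codeword c = mG in F_2^6, then tally its weight.
  m = 0000 → c = 000000, weight = 0.
  m = 1000 → c = 110101, weight = 4.
  m = 0100 → c = 000011, weight = 2.
  m = 1100 → c = 110110, weight = 4.
  m = 0010 → c = 101100, weight = 3.
  m = 1010 → c = 011001, weight = 3.
  m = 0110 → c = 101111, weight = 5.
  m = 1110 → c = 011010, weight = 3.
  m = 0001 → c = 100000, weight = 1.
  m = 1001 → c = 010101, weight = 3.
  m = 0101 → c = 100011, weight = 3.
  m = 1101 → c = 010110, weight = 3.
  m = 0011 → c = 001100, weight = 2.
  m = 1011 → c = 111001, weight = 4.
  m = 0111 → c = 001111, weight = 4.
  m = 1111 → c = 111010, weight = 4.
Tally weights:
  weight 0: 1 codewords.
  weight 1: 1 codewords.
  weight 2: 2 codewords.
  weight 3: 6 codewords.
  weight 4: 5 codewords.
  weight 5: 1 codewords.
Minimum distance d = smallest w > 0 with A_w > 0 = 1.
Sanity: Σ A_w = 16 = 2^4 = 16 ✓.


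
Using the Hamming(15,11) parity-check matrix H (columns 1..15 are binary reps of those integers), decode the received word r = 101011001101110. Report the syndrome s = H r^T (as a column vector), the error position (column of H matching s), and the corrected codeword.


s = (1, 1, 0, 1)^T, error position = 13, corrected codeword c = 101011001101010

Compute s = H r^T mod 2 one row at a time:
  s_1 = 0 + 1 + 1 + 0 + 1 + 1 + 1 + 0 = 5 ≡ 1 (mod 2).
  s_2 = 0 + 1 + 1 + 0 + 1 + 1 + 1 + 0 = 5 ≡ 1 (mod 2).
  s_3 = 0 + 1 + 1 + 0 + 1 + 0 + 1 + 0 = 4 ≡ 0 (mod 2).
  s_4 = 1 + 1 + 1 + 0 + 1 + 0 + 1 + 0 = 5 ≡ 1 (mod 2).
s = (1, 1, 0, 1)^T — this equals column 13 of H (binary 1101), so error is at position 13.
Correct: flip bit 13 of r = 101011001101110 to get c = 101011001101010.


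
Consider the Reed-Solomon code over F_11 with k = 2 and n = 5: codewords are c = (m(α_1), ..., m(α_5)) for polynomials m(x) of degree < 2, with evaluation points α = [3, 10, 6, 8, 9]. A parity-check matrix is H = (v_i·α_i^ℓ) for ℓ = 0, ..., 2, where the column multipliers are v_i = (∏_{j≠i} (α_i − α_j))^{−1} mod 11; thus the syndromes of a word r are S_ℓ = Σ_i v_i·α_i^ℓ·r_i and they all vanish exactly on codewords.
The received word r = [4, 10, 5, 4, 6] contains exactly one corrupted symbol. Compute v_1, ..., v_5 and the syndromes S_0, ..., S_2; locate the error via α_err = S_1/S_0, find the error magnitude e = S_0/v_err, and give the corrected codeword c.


S = (10, 3, 2), error at position 4, error magnitude e = 2, c = [4, 10, 5, 2, 6].

Step 1: column multipliers v_i = (∏_{j≠i}(α_i − α_j))^{−1} mod 11.
  i = 1 (α = 3): (3−10)(3−6)(3−8)(3−9) = (−7)·(−3)·(−5)·(−6) = 630 ≡ 3, so v_1 = 3^{−1} = 4 (mod 11).
  i = 2 (α = 10): (10−3)(10−6)(10−8)(10−9) = 7·4·2·1 = 56 ≡ 1, so v_2 = 1^{−1} = 1 (mod 11).
  i = 3 (α = 6): (6−3)(6−10)(6−8)(6−9) = 3·(−4)·(−2)·(−3) = −72 ≡ 5, so v_3 = 5^{−1} = 9 (mod 11).
  i = 4 (α = 8): (8−3)(8−10)(8−6)(8−9) = 5·(−2)·2·(−1) = 20 ≡ 9, so v_4 = 9^{−1} = 5 (mod 11).
  i = 5 (α = 9): (9−3)(9−10)(9−6)(9−8) = 6·(−1)·3·1 = −18 ≡ 4, so v_5 = 4^{−1} = 3 (mod 11).
  v = [4, 1, 9, 5, 3].
Step 2: syndromes of r = [4, 10, 5, 4, 6] (all sums mod 11).
  S_0 = Σ v_i r_i = 4·4 + 1·10 + 9·5 + 5·4 + 3·6 = 109 ≡ 10.
  S_1 = Σ v_i α_i r_i = 4·3·4 + 1·10·10 + 9·6·5 + 5·8·4 + 3·9·6 = 740 ≡ 3.
  α_i^2 mod 11 = [9, 1, 3, 9, 4].
  S_2 = Σ v_i α_i^2 r_i = 4·9·4 + 1·1·10 + 9·3·5 + 5·9·4 + 3·4·6 = 541 ≡ 2.
  S = (10, 3, 2) ≠ 0, so r is not a codeword (an error is present).
Step 3: locate the error. For a single error e at position i, S_ℓ = v_i·e·α_i^ℓ, so α_err = S_1/S_0.
  S_0^{−1} = 10^{−1} = 10 (mod 11), so α_err = 3·10 = 30 ≡ 8 = α_4. Error position i = 4.
  Consistency check: S_2/S_1 = 2·4 = 8 ≡ 8 = α_err ✓ (single-error assumption holds).
Step 4: error magnitude e = S_0/v_4 = S_0·∏_{j≠4}(α_4 − α_j) = 10·9 = 90 ≡ 2 (mod 11).
Step 5: correct position 4: c_4 = r_4 − e = 4 − 2 ≡ 2 (mod 11). Hence c = [4, 10, 5, 2, 6].
  Check: interpolating c through the α_i gives m(x) = 3 + 4·x (degree < 2) with m(α_i) = c_i for every i, so c is indeed a codeword.


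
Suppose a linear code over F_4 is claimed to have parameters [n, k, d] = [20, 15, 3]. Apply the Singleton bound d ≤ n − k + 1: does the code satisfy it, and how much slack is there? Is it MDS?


Singleton RHS = n − k + 1 = 6, slack = 3, bound satisfied, not MDS.

Singleton bound: d ≤ n − k + 1.
Here n = 20, k = 15, so n − k + 1 = 6.
Given d = 3, check d ≤ 6: YES.
Slack = (n − k + 1) − d = 3.
The code is NOT MDS (slack = 3 > 0).
Description: the claimed parameters are [20, 15, 3]_4; such a code would be non-MDS.


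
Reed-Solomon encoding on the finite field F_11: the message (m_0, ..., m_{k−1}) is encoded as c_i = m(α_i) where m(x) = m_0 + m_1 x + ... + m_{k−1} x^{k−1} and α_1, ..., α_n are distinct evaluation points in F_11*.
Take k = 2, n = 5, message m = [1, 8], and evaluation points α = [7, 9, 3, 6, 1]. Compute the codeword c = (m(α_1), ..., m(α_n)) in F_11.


c = [2, 7, 3, 5, 9]

Message polynomial: m(x) = 1 + 8·x (mod 11).
For each evaluation point α_i, compute m(α_i) mod 11:
  α_1 = 7: Horner steps 8 → 2, so m(7) = 2.
  α_2 = 9: Horner steps 8 → 7, so m(9) = 7.
  α_3 = 3: Horner steps 8 → 3, so m(3) = 3.
  α_4 = 6: Horner steps 8 → 5, so m(6) = 5.
  α_5 = 1: Horner steps 8 → 9, so m(1) = 9.
Codeword c = [2, 7, 3, 5, 9] ∈ F_11^5.


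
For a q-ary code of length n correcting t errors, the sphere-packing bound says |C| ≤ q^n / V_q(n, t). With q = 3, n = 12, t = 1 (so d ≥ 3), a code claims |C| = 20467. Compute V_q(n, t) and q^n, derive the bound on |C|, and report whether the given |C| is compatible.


V_q(n, t) = 25, q^n = 531441, Hamming bound = 21257, |C| = 20467 ≤ bound (satisfied).

Step 1: Compute V_q(n, t) = Σ_{j=0}^1 C(n, j) (q−1)^j.
  j = 0: C(12,0)·(2)^0 = 1·1 = 1.
  j = 1: C(12,1)·(2)^1 = 12·2 = 24.
  V_q(n, t) = 1 + 24 = 25.
Step 2: q^n = 3^12 = 531441.
Step 3: Hamming bound ⌊q^n / V_q(n,t)⌋ = ⌊531441/25⌋ = 21257.
Step 4: Compare |C| = 20467 to 21257: satisfied.
The claimed |C| lies below the Hamming bound.


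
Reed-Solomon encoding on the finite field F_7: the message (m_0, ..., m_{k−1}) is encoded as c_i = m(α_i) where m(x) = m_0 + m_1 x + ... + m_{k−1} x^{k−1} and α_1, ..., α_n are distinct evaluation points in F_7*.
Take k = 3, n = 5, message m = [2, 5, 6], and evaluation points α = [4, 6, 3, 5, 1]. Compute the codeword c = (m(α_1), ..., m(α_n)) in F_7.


c = [6, 3, 1, 2, 6]

Message polynomial: m(x) = 2 + 5·x + 6·x^2 (mod 7).
For each evaluation point α_i, compute m(α_i) mod 7:
  α_1 = 4: Horner steps 6 → 1 → 6, so m(4) = 6.
  α_2 = 6: Horner steps 6 → 6 → 3, so m(6) = 3.
  α_3 = 3: Horner steps 6 → 2 → 1, so m(3) = 1.
  α_4 = 5: Horner steps 6 → 0 → 2, so m(5) = 2.
  α_5 = 1: Horner steps 6 → 4 → 6, so m(1) = 6.
Codeword c = [6, 3, 1, 2, 6] ∈ F_7^5.


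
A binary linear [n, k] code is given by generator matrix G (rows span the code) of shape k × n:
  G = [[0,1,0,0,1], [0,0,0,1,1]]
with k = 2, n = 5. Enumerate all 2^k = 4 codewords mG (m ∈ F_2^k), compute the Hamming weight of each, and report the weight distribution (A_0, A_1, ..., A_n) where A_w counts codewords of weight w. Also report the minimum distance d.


Weight distribution: A_0 = 1, A_2 = 3. Minimum distance d = 2.

Enumerate all 2^2 = 4 messages m ∈ F_2^2.
For each, compute codeword c = mG in F_2^5, then tally its weight.
  m = 00 → c = 00000, weight = 0.
  m = 10 → c = 01001, weight = 2.
  m = 01 → c = 00011, weight = 2.
  m = 11 → c = 01010, weight = 2.
Tally weights:
  weight 0: 1 codewords.
  weight 2: 3 codewords.
Minimum distance d = smallest w > 0 with A_w > 0 = 2.
Sanity: Σ A_w = 4 = 2^2 = 4 ✓.


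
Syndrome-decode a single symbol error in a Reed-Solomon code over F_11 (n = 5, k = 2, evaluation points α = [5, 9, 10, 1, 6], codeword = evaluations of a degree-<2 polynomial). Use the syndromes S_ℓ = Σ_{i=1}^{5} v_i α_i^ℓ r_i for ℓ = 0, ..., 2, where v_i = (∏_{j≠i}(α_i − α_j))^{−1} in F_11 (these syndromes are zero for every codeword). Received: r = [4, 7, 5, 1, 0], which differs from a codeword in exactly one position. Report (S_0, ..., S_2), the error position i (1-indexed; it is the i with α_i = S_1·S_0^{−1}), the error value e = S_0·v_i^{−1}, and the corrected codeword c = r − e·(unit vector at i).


S = (4, 2, 1), error at position 5, error magnitude e = 9, c = [4, 7, 5, 1, 2].

Step 1: column multipliers v_i = (∏_{j≠i}(α_i − α_j))^{−1} mod 11.
  i = 1 (α = 5): (5−9)(5−10)(5−1)(5−6) = (−4)·(−5)·4·(−1) = −80 ≡ 8, so v_1 = 8^{−1} = 7 (mod 11).
  i = 2 (α = 9): (9−5)(9−10)(9−1)(9−6) = 4·(−1)·8·3 = −96 ≡ 3, so v_2 = 3^{−1} = 4 (mod 11).
  i = 3 (α = 10): (10−5)(10−9)(10−1)(10−6) = 5·1·9·4 = 180 ≡ 4, so v_3 = 4^{−1} = 3 (mod 11).
  i = 4 (α = 1): (1−5)(1−9)(1−10)(1−6) = (−4)·(−8)·(−9)·(−5) = 1440 ≡ 10, so v_4 = 10^{−1} = 10 (mod 11).
  i = 5 (α = 6): (6−5)(6−9)(6−10)(6−1) = 1·(−3)·(−4)·5 = 60 ≡ 5, so v_5 = 5^{−1} = 9 (mod 11).
  v = [7, 4, 3, 10, 9].
Step 2: syndromes of r = [4, 7, 5, 1, 0] (all sums mod 11).
  S_0 = Σ v_i r_i = 7·4 + 4·7 + 3·5 + 10·1 + 9·0 = 81 ≡ 4.
  S_1 = Σ v_i α_i r_i = 7·5·4 + 4·9·7 + 3·10·5 + 10·1·1 + 9·6·0 = 552 ≡ 2.
  α_i^2 mod 11 = [3, 4, 1, 1, 3].
  S_2 = Σ v_i α_i^2 r_i = 7·3·4 + 4·4·7 + 3·1·5 + 10·1·1 + 9·3·0 = 221 ≡ 1.
  S = (4, 2, 1) ≠ 0, so r is not a codeword (an error is present).
Step 3: locate the error. For a single error e at position i, S_ℓ = v_i·e·α_i^ℓ, so α_err = S_1/S_0.
  S_0^{−1} = 4^{−1} = 3 (mod 11), so α_err = 2·3 = 6 ≡ 6 = α_5. Error position i = 5.
  Consistency check: S_2/S_1 = 1·6 = 6 ≡ 6 = α_err ✓ (single-error assumption holds).
Step 4: error magnitude e = S_0/v_5 = S_0·∏_{j≠5}(α_5 − α_j) = 4·5 = 20 ≡ 9 (mod 11).
Step 5: correct position 5: c_5 = r_5 − e = 0 − 9 ≡ 2 (mod 11). Hence c = [4, 7, 5, 1, 2].
  Check: interpolating c through the α_i gives m(x) = 3 + 9·x (degree < 2) with m(α_i) = c_i for every i, so c is indeed a codeword.


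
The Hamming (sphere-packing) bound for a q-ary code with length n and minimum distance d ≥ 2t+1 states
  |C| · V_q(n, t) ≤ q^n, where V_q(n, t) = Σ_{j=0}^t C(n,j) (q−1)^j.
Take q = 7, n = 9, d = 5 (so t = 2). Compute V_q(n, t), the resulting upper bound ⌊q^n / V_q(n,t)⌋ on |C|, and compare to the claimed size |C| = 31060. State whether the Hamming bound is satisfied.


V_q(n, t) = 1351, q^n = 40353607, Hamming bound = 29869, |C| = 31060 > bound (violated).

Step 1: Compute V_q(n, t) = Σ_{j=0}^2 C(n, j) (q−1)^j.
  j = 0: C(9,0)·(6)^0 = 1·1 = 1.
  j = 1: C(9,1)·(6)^1 = 9·6 = 54.
  j = 2: C(9,2)·(6)^2 = 36·36 = 1296.
  V_q(n, t) = 1 + 54 + 1296 = 1351.
Step 2: q^n = 7^9 = 40353607.
Step 3: Hamming bound ⌊q^n / V_q(n,t)⌋ = ⌊40353607/1351⌋ = 29869.
Step 4: Compare |C| = 31060 to 29869: violated.
The claimed |C| lies above the Hamming bound, so no 7-ary code of length 9 with d ≥ 5 can have 31060 codewords.


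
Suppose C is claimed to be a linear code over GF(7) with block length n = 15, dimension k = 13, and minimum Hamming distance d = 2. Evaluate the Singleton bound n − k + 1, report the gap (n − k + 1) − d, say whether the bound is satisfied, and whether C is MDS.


Singleton RHS = n − k + 1 = 3, slack = 1, bound satisfied, not MDS.

Singleton bound: d ≤ n − k + 1.
Here n = 15, k = 13, so n − k + 1 = 3.
Given d = 2, check d ≤ 3: YES.
Slack = (n − k + 1) − d = 1.
The code is NOT MDS (slack = 1 > 0).
Description: the claimed parameters are [15, 13, 2]_7; such a code would be non-MDS.


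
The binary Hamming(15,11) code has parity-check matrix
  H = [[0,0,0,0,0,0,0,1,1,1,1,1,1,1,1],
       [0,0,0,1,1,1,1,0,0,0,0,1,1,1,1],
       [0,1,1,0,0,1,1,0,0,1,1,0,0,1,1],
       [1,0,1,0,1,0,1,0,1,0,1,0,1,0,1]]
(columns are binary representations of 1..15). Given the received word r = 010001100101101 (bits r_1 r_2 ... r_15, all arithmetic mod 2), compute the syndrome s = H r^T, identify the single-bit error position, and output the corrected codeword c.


s = (0, 1, 1, 1)^T, error position = 7, corrected codeword c = 010001000101101

Compute s = H r^T mod 2 one row at a time:
  s_1 = 0 + 0 + 1 + 0 + 1 + 1 + 0 + 1 = 4 ≡ 0 (mod 2).
  s_2 = 0 + 0 + 1 + 1 + 1 + 1 + 0 + 1 = 5 ≡ 1 (mod 2).
  s_3 = 1 + 0 + 1 + 1 + 1 + 0 + 0 + 1 = 5 ≡ 1 (mod 2).
  s_4 = 0 + 0 + 0 + 1 + 0 + 0 + 1 + 1 = 3 ≡ 1 (mod 2).
s = (0, 1, 1, 1)^T — this equals column 7 of H (binary 0111), so error is at position 7.
Correct: flip bit 7 of r = 010001100101101 to get c = 010001000101101.


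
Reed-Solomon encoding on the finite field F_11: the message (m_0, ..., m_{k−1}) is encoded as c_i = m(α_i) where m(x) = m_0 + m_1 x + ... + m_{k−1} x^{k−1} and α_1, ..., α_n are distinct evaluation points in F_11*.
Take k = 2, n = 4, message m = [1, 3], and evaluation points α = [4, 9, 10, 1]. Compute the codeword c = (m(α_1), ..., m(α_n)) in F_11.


c = [2, 6, 9, 4]

Message polynomial: m(x) = 1 + 3·x (mod 11).
For each evaluation point α_i, compute m(α_i) mod 11:
  α_1 = 4: Horner steps 3 → 2, so m(4) = 2.
  α_2 = 9: Horner steps 3 → 6, so m(9) = 6.
  α_3 = 10: Horner steps 3 → 9, so m(10) = 9.
  α_4 = 1: Horner steps 3 → 4, so m(1) = 4.
Codeword c = [2, 6, 9, 4] ∈ F_11^4.


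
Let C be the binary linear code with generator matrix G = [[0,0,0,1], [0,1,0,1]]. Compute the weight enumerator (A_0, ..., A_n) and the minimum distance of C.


Weight distribution: A_0 = 1, A_1 = 2, A_2 = 1. Minimum distance d = 1.

Enumerate all 2^2 = 4 messages m ∈ F_2^2.
For each, compute codeword c = mG in F_2^4, then tally its weight.
  m = 00 → c = 0000, weight = 0.
  m = 10 → c = 0001, weight = 1.
  m = 01 → c = 0101, weight = 2.
  m = 11 → c = 0100, weight = 1.
Tally weights:
  weight 0: 1 codewords.
  weight 1: 2 codewords.
  weight 2: 1 codewords.
Minimum distance d = smallest w > 0 with A_w > 0 = 1.
Sanity: Σ A_w = 4 = 2^2 = 4 ✓.


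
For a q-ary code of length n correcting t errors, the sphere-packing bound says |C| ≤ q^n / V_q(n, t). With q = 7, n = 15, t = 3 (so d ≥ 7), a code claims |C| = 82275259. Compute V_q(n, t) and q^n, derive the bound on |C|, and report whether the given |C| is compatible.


V_q(n, t) = 102151, q^n = 4747561509943, Hamming bound = 46475918, |C| = 82275259 > bound (violated).

Step 1: Compute V_q(n, t) = Σ_{j=0}^3 C(n, j) (q−1)^j.
  j = 0: C(15,0)·(6)^0 = 1·1 = 1.
  j = 1: C(15,1)·(6)^1 = 15·6 = 90.
  j = 2: C(15,2)·(6)^2 = 105·36 = 3780.
  j = 3: C(15,3)·(6)^3 = 455·216 = 98280.
  V_q(n, t) = 1 + 90 + 3780 + 98280 = 102151.
Step 2: q^n = 7^15 = 4747561509943.
Step 3: Hamming bound ⌊q^n / V_q(n,t)⌋ = ⌊4747561509943/102151⌋ = 46475918.
Step 4: Compare |C| = 82275259 to 46475918: violated.
The claimed |C| lies above the Hamming bound, so no 7-ary code of length 15 with d ≥ 7 can have 82275259 codewords.


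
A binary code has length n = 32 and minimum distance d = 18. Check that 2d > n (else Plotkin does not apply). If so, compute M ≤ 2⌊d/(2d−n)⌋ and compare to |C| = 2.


Plotkin bound M ≤ 8; given |C| = 2 ≤ bound (satisfied).

Check applicability: 2d = 36, n = 32.
2d − n = 4 > 0, so Plotkin applies.
Compute d/(2d−n) = 18/4 ≈ 4.5000.
⌊d/(2d−n)⌋ = 4.
Plotkin bound: M ≤ 2·4 = 8.
Given |C| = 2, check: satisfied.
This |C| is below the Plotkin bound.


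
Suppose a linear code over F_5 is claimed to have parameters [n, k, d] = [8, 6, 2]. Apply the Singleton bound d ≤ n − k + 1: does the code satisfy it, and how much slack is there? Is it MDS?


Singleton RHS = n − k + 1 = 3, slack = 1, bound satisfied, not MDS.

Singleton bound: d ≤ n − k + 1.
Here n = 8, k = 6, so n − k + 1 = 3.
Given d = 2, check d ≤ 3: YES.
Slack = (n − k + 1) − d = 1.
The code is NOT MDS (slack = 1 > 0).
Description: the claimed parameters are [8, 6, 2]_5; such a code would be non-MDS.


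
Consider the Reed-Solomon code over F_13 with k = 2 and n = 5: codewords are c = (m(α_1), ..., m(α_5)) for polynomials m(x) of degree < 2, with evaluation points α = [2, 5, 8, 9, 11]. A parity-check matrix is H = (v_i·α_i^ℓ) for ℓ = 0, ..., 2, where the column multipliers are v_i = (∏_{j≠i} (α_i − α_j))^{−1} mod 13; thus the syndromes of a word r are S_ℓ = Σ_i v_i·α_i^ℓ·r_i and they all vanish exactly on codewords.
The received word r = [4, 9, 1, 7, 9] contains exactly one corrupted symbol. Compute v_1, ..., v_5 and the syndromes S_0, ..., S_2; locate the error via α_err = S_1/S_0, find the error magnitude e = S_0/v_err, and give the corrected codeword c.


S = (10, 6, 1), error at position 5, error magnitude e = 3, c = [4, 9, 1, 7, 6].

Step 1: column multipliers v_i = (∏_{j≠i}(α_i − α_j))^{−1} mod 13.
  i = 1 (α = 2): (2−5)(2−8)(2−9)(2−11) = (−3)·(−6)·(−7)·(−9) = 1134 ≡ 3, so v_1 = 3^{−1} = 9 (mod 13).
  i = 2 (α = 5): (5−2)(5−8)(5−9)(5−11) = 3·(−3)·(−4)·(−6) = −216 ≡ 5, so v_2 = 5^{−1} = 8 (mod 13).
  i = 3 (α = 8): (8−2)(8−5)(8−9)(8−11) = 6·3·(−1)·(−3) = 54 ≡ 2, so v_3 = 2^{−1} = 7 (mod 13).
  i = 4 (α = 9): (9−2)(9−5)(9−8)(9−11) = 7·4·1·(−2) = −56 ≡ 9, so v_4 = 9^{−1} = 3 (mod 13).
  i = 5 (α = 11): (11−2)(11−5)(11−8)(11−9) = 9·6·3·2 = 324 ≡ 12, so v_5 = 12^{−1} = 12 (mod 13).
  v = [9, 8, 7, 3, 12].
Step 2: syndromes of r = [4, 9, 1, 7, 9] (all sums mod 13).
  S_0 = Σ v_i r_i = 9·4 + 8·9 + 7·1 + 3·7 + 12·9 = 244 ≡ 10.
  S_1 = Σ v_i α_i r_i = 9·2·4 + 8·5·9 + 7·8·1 + 3·9·7 + 12·11·9 = 1865 ≡ 6.
  α_i^2 mod 13 = [4, 12, 12, 3, 4].
  S_2 = Σ v_i α_i^2 r_i = 9·4·4 + 8·12·9 + 7·12·1 + 3·3·7 + 12·4·9 = 1587 ≡ 1.
  S = (10, 6, 1) ≠ 0, so r is not a codeword (an error is present).
Step 3: locate the error. For a single error e at position i, S_ℓ = v_i·e·α_i^ℓ, so α_err = S_1/S_0.
  S_0^{−1} = 10^{−1} = 4 (mod 13), so α_err = 6·4 = 24 ≡ 11 = α_5. Error position i = 5.
  Consistency check: S_2/S_1 = 1·11 = 11 ≡ 11 = α_err ✓ (single-error assumption holds).
Step 4: error magnitude e = S_0/v_5 = S_0·∏_{j≠5}(α_5 − α_j) = 10·12 = 120 ≡ 3 (mod 13).
Step 5: correct position 5: c_5 = r_5 − e = 9 − 3 ≡ 6 (mod 13). Hence c = [4, 9, 1, 7, 6].
  Check: interpolating c through the α_i gives m(x) = 5 + 6·x (degree < 2) with m(α_i) = c_i for every i, so c is indeed a codeword.
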